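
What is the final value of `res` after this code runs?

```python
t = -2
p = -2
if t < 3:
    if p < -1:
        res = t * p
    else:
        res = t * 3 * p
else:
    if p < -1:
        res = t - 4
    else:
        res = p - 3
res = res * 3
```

12

t=-2, p=-2
t < 3 is True; p < -1 is True
→ res = t * p = 4
res = 4*3 = 12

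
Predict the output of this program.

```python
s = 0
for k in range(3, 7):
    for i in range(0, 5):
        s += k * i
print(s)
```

k=3,i=0: s = 0+0 = 0
k=3,i=1: s = 0+3 = 3
k=3,i=2: s = 3+6 = 9
k=3,i=3: s = 9+9 = 18
k=3,i=4: s = 18+12 = 30
k=4,i=0: s = 30+0 = 30
k=4,i=1: s = 30+4 = 34
k=4,i=2: s = 34+8 = 42
k=4,i=3: s = 42+12 = 54
k=4,i=4: s = 54+16 = 70
k=5,i=0: s = 70+0 = 70
k=5,i=1: s = 70+5 = 75
k=5,i=2: s = 75+10 = 85
k=5,i=3: s = 85+15 = 100
k=5,i=4: s = 100+20 = 120
k=6,i=0: s = 120+0 = 120
k=6,i=1: s = 120+6 = 126
k=6,i=2: s = 126+12 = 138
k=6,i=3: s = 138+18 = 156
k=6,i=4: s = 156+24 = 180

180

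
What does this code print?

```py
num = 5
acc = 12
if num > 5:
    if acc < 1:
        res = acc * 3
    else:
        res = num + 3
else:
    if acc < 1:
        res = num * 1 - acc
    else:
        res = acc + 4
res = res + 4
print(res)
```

20

num=5, acc=12
num > 5 is False; acc < 1 is False
→ res = acc + 4 = 16
res = 16+4 = 20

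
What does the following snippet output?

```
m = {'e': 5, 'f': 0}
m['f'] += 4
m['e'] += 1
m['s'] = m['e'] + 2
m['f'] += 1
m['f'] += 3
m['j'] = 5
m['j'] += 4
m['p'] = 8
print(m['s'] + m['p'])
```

16

m['f'] = 0+4 = 4 → {'e': 5, 'f': 4}
m['e'] = 5+1 = 6 → {'e': 6, 'f': 4}
m['s'] = m['e']+2 = 8 → {'e': 6, 'f': 4, 's': 8}
m['f'] = 4+1 = 5 → {'e': 6, 'f': 5, 's': 8}
m['f'] = 5+3 = 8 → {'e': 6, 'f': 8, 's': 8}
m['j'] = 5 → {'e': 6, 'f': 8, 's': 8, 'j': 5}
m['j'] = 5+4 = 9 → {'e': 6, 'f': 8, 's': 8, 'j': 9}
m['p'] = 8 → {'e': 6, 'f': 8, 's': 8, 'j': 9, 'p': 8}
m['s']+m['p'] = 8+8 = 16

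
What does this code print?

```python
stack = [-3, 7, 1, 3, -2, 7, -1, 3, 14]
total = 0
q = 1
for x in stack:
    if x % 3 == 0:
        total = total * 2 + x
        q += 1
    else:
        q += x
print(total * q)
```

-90

x=-3: %3==0, total = 0*2+(-3) = -3; q=2
x=7: not %3==0; q=9
x=1: not %3==0; q=10
x=3: %3==0, total = (-3)*2+3 = -3; q=11
x=-2: not %3==0; q=9
x=7: not %3==0; q=16
x=-1: not %3==0; q=15
x=3: %3==0, total = (-3)*2+3 = -3; q=16
x=14: not %3==0; q=30
total*q = (-3)*30 = -90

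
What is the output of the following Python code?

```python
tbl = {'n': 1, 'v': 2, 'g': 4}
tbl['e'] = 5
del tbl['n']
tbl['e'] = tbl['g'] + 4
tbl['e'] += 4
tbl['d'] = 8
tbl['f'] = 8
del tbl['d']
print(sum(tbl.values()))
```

tbl['e'] = 5 → {'n': 1, 'v': 2, 'g': 4, 'e': 5}
del 'n' → {'v': 2, 'g': 4, 'e': 5}
tbl['e'] = tbl['g']+4 = 8 → {'v': 2, 'g': 4, 'e': 8}
tbl['e'] = 8+4 = 12 → {'v': 2, 'g': 4, 'e': 12}
tbl['d'] = 8 → {'v': 2, 'g': 4, 'e': 12, 'd': 8}
tbl['f'] = 8 → {'v': 2, 'g': 4, 'e': 12, 'd': 8, 'f': 8}
del 'd' → {'v': 2, 'g': 4, 'e': 12, 'f': 8}
sum of values = 26

26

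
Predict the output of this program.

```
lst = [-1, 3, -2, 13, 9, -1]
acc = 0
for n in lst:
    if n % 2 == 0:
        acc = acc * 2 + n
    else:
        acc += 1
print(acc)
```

5

n=-1: not even, acc = 0+1 = 1
n=3: not even, acc = 1+1 = 2
n=-2: even, acc = 2*2+(-2) = 2
n=13: not even, acc = 2+1 = 3
n=9: not even, acc = 3+1 = 4
n=-1: not even, acc = 4+1 = 5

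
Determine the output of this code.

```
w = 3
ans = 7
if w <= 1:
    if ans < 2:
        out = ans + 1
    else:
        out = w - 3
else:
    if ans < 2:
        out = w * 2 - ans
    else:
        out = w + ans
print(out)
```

10

w=3, ans=7
w <= 1 is False; ans < 2 is False
→ out = w + ans = 10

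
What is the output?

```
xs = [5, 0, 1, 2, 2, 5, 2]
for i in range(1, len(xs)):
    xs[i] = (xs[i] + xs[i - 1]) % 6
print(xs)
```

i=1: xs[1] = (0+5)%6 = 5 → [5, 5, 1, 2, 2, 5, 2]
i=2: xs[2] = (1+5)%6 = 0 → [5, 5, 0, 2, 2, 5, 2]
i=3: xs[3] = (2+0)%6 = 2 → [5, 5, 0, 2, 2, 5, 2]
i=4: xs[4] = (2+2)%6 = 4 → [5, 5, 0, 2, 4, 5, 2]
i=5: xs[5] = (5+4)%6 = 3 → [5, 5, 0, 2, 4, 3, 2]
i=6: xs[6] = (2+3)%6 = 5 → [5, 5, 0, 2, 4, 3, 5]

[5, 5, 0, 2, 4, 3, 5]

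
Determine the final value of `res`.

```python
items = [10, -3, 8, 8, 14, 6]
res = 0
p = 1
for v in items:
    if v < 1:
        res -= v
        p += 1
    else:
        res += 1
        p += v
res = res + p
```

56

v=10: not <1, res = 0+1 = 1; p=11
v=-3: <1, res = 1-(-3) = 4; p=12
v=8: not <1, res = 4+1 = 5; p=20
v=8: not <1, res = 5+1 = 6; p=28
v=14: not <1, res = 6+1 = 7; p=42
v=6: not <1, res = 7+1 = 8; p=48
res+p = 8+48 = 56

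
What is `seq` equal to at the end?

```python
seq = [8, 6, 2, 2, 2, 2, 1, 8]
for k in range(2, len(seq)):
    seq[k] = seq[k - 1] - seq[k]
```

k=2: seq[2] = 6-2 = 4 → [8, 6, 4, 2, 2, 2, 1, 8]
k=3: seq[3] = 4-2 = 2 → [8, 6, 4, 2, 2, 2, 1, 8]
k=4: seq[4] = 2-2 = 0 → [8, 6, 4, 2, 0, 2, 1, 8]
k=5: seq[5] = 0-2 = -2 → [8, 6, 4, 2, 0, -2, 1, 8]
k=6: seq[6] = (-2)-1 = -3 → [8, 6, 4, 2, 0, -2, -3, 8]
k=7: seq[7] = (-3)-8 = -11 → [8, 6, 4, 2, 0, -2, -3, -11]

[8, 6, 4, 2, 0, -2, -3, -11]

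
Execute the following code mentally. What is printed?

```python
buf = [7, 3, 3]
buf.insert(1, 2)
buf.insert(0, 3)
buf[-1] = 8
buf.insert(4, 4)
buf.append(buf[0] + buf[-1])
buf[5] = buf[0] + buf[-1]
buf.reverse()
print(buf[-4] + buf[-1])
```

6

insert 2 at 1 → [7, 2, 3, 3]
insert 3 at 0 → [3, 7, 2, 3, 3]
buf[-1] = 8 → [3, 7, 2, 3, 8]
insert 4 at 4 → [3, 7, 2, 3, 4, 8]
append buf[0]+buf[-1] = 3+8 = 11 → [3, 7, 2, 3, 4, 8, 11]
buf[5] = buf[0]+buf[-1] = 3+11 = 14 → [3, 7, 2, 3, 4, 14, 11]
reverse → [11, 14, 4, 3, 2, 7, 3]
buf[-4]+buf[-1] = 3+3 = 6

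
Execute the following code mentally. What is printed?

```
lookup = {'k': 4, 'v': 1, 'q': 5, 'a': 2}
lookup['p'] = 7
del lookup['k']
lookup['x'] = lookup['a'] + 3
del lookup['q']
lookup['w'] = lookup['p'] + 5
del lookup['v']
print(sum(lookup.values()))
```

26

lookup['p'] = 7 → {'k': 4, 'v': 1, 'q': 5, 'a': 2, 'p': 7}
del 'k' → {'v': 1, 'q': 5, 'a': 2, 'p': 7}
lookup['x'] = lookup['a']+3 = 5 → {'v': 1, 'q': 5, 'a': 2, 'p': 7, 'x': 5}
del 'q' → {'v': 1, 'a': 2, 'p': 7, 'x': 5}
lookup['w'] = lookup['p']+5 = 12 → {'v': 1, 'a': 2, 'p': 7, 'x': 5, 'w': 12}
del 'v' → {'a': 2, 'p': 7, 'x': 5, 'w': 12}
sum of values = 26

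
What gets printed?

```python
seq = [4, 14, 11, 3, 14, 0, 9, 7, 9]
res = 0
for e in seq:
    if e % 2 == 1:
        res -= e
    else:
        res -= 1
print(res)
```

e=4: not odd, res = 0-1 = -1
e=14: not odd, res = (-1)-1 = -2
e=11: odd, res = (-2)-11 = -13
e=3: odd, res = (-13)-3 = -16
e=14: not odd, res = (-16)-1 = -17
e=0: not odd, res = (-17)-1 = -18
e=9: odd, res = (-18)-9 = -27
e=7: odd, res = (-27)-7 = -34
e=9: odd, res = (-34)-9 = -43

-43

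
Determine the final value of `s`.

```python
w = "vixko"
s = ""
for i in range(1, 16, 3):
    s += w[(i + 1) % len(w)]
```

'xvkio'

i=1: add w[2]='x' → 'x'
i=4: add w[0]='v' → 'xv'
i=7: add w[3]='k' → 'xvk'
i=10: add w[1]='i' → 'xvki'
i=13: add w[4]='o' → 'xvkio'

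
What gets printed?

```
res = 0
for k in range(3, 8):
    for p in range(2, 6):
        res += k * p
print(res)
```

350

k=3,p=2: res = 0+6 = 6
k=3,p=3: res = 6+9 = 15
k=3,p=4: res = 15+12 = 27
k=3,p=5: res = 27+15 = 42
k=4,p=2: res = 42+8 = 50
k=4,p=3: res = 50+12 = 62
k=4,p=4: res = 62+16 = 78
k=4,p=5: res = 78+20 = 98
k=5,p=2: res = 98+10 = 108
k=5,p=3: res = 108+15 = 123
k=5,p=4: res = 123+20 = 143
k=5,p=5: res = 143+25 = 168
k=6,p=2: res = 168+12 = 180
k=6,p=3: res = 180+18 = 198
k=6,p=4: res = 198+24 = 222
k=6,p=5: res = 222+30 = 252
k=7,p=2: res = 252+14 = 266
k=7,p=3: res = 266+21 = 287
k=7,p=4: res = 287+28 = 315
k=7,p=5: res = 315+35 = 350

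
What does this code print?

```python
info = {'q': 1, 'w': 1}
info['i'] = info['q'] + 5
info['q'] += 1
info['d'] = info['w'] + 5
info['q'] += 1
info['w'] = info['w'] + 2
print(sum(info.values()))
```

info['i'] = info['q']+5 = 6 → {'q': 1, 'w': 1, 'i': 6}
info['q'] = 1+1 = 2 → {'q': 2, 'w': 1, 'i': 6}
info['d'] = info['w']+5 = 6 → {'q': 2, 'w': 1, 'i': 6, 'd': 6}
info['q'] = 2+1 = 3 → {'q': 3, 'w': 1, 'i': 6, 'd': 6}
info['w'] = info['w']+2 = 3 → {'q': 3, 'w': 3, 'i': 6, 'd': 6}
sum of values = 18

18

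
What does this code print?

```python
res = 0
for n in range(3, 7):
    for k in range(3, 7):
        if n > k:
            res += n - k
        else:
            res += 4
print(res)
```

50

n=3,k=3: not 3>3, res = 0+4 = 4
n=3,k=4: not 3>4, res = 4+4 = 8
n=3,k=5: not 3>5, res = 8+4 = 12
n=3,k=6: not 3>6, res = 12+4 = 16
n=4,k=3: 4>3, res = 16+1 = 17
n=4,k=4: not 4>4, res = 17+4 = 21
n=4,k=5: not 4>5, res = 21+4 = 25
n=4,k=6: not 4>6, res = 25+4 = 29
n=5,k=3: 5>3, res = 29+2 = 31
n=5,k=4: 5>4, res = 31+1 = 32
n=5,k=5: not 5>5, res = 32+4 = 36
n=5,k=6: not 5>6, res = 36+4 = 40
n=6,k=3: 6>3, res = 40+3 = 43
n=6,k=4: 6>4, res = 43+2 = 45
n=6,k=5: 6>5, res = 45+1 = 46
n=6,k=6: not 6>6, res = 46+4 = 50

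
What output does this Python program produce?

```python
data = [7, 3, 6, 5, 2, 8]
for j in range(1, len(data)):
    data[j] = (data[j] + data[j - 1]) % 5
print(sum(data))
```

j=1: data[1] = (3+7)%5 = 0 → [7, 0, 6, 5, 2, 8]
j=2: data[2] = (6+0)%5 = 1 → [7, 0, 1, 5, 2, 8]
j=3: data[3] = (5+1)%5 = 1 → [7, 0, 1, 1, 2, 8]
j=4: data[4] = (2+1)%5 = 3 → [7, 0, 1, 1, 3, 8]
j=5: data[5] = (8+3)%5 = 1 → [7, 0, 1, 1, 3, 1]
sum = 13

13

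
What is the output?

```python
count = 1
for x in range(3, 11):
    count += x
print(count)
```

x=3: count = 1+3 = 4
x=4: count = 4+4 = 8
x=5: count = 8+5 = 13
x=6: count = 13+6 = 19
x=7: count = 19+7 = 26
x=8: count = 26+8 = 34
x=9: count = 34+9 = 43
x=10: count = 43+10 = 53

53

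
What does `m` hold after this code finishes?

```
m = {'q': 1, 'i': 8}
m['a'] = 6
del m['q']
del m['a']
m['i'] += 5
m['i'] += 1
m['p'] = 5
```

{'i': 14, 'p': 5}

m['a'] = 6 → {'q': 1, 'i': 8, 'a': 6}
del 'q' → {'i': 8, 'a': 6}
del 'a' → {'i': 8}
m['i'] = 8+5 = 13 → {'i': 13}
m['i'] = 13+1 = 14 → {'i': 14}
m['p'] = 5 → {'i': 14, 'p': 5}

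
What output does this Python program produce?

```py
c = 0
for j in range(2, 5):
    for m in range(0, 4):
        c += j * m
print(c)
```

j=2,m=0: c = 0+0 = 0
j=2,m=1: c = 0+2 = 2
j=2,m=2: c = 2+4 = 6
j=2,m=3: c = 6+6 = 12
j=3,m=0: c = 12+0 = 12
j=3,m=1: c = 12+3 = 15
j=3,m=2: c = 15+6 = 21
j=3,m=3: c = 21+9 = 30
j=4,m=0: c = 30+0 = 30
j=4,m=1: c = 30+4 = 34
j=4,m=2: c = 34+8 = 42
j=4,m=3: c = 42+12 = 54

54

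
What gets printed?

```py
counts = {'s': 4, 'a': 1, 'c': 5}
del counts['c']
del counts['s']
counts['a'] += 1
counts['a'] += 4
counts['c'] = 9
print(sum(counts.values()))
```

del 'c' → {'s': 4, 'a': 1}
del 's' → {'a': 1}
counts['a'] = 1+1 = 2 → {'a': 2}
counts['a'] = 2+4 = 6 → {'a': 6}
counts['c'] = 9 → {'a': 6, 'c': 9}
sum of values = 15

15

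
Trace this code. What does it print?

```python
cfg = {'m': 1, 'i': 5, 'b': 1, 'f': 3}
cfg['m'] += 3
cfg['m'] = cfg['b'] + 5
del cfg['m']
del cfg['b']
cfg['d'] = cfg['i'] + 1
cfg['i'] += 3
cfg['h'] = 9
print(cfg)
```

cfg['m'] = 1+3 = 4 → {'m': 4, 'i': 5, 'b': 1, 'f': 3}
cfg['m'] = cfg['b']+5 = 6 → {'m': 6, 'i': 5, 'b': 1, 'f': 3}
del 'm' → {'i': 5, 'b': 1, 'f': 3}
del 'b' → {'i': 5, 'f': 3}
cfg['d'] = cfg['i']+1 = 6 → {'i': 5, 'f': 3, 'd': 6}
cfg['i'] = 5+3 = 8 → {'i': 8, 'f': 3, 'd': 6}
cfg['h'] = 9 → {'i': 8, 'f': 3, 'd': 6, 'h': 9}

{'i': 8, 'f': 3, 'd': 6, 'h': 9}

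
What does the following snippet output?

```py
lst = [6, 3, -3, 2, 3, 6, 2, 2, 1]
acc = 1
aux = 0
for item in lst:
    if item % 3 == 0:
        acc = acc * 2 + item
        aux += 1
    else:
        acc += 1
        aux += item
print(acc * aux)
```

1908

item=6: %3==0, acc = 1*2+6 = 8; aux=1
item=3: %3==0, acc = 8*2+3 = 19; aux=2
item=-3: %3==0, acc = 19*2+(-3) = 35; aux=3
item=2: not %3==0, acc = 35+1 = 36; aux=5
item=3: %3==0, acc = 36*2+3 = 75; aux=6
item=6: %3==0, acc = 75*2+6 = 156; aux=7
item=2: not %3==0, acc = 156+1 = 157; aux=9
item=2: not %3==0, acc = 157+1 = 158; aux=11
item=1: not %3==0, acc = 158+1 = 159; aux=12
acc*aux = 159*12 = 1908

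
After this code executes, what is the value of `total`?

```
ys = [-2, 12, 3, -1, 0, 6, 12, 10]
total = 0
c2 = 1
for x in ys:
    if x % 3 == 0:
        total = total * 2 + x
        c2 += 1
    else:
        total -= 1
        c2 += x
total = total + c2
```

x=-2: not %3==0, total = 0-1 = -1; c2=-1
x=12: %3==0, total = (-1)*2+12 = 10; c2=0
x=3: %3==0, total = 10*2+3 = 23; c2=1
x=-1: not %3==0, total = 23-1 = 22; c2=0
x=0: %3==0, total = 22*2+0 = 44; c2=1
x=6: %3==0, total = 44*2+6 = 94; c2=2
x=12: %3==0, total = 94*2+12 = 200; c2=3
x=10: not %3==0, total = 200-1 = 199; c2=13
total+c2 = 199+13 = 212

212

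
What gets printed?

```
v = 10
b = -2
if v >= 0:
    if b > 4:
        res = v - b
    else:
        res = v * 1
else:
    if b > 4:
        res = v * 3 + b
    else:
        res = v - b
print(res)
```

v=10, b=-2
v >= 0 is True; b > 4 is False
→ res = v * 1 = 10

10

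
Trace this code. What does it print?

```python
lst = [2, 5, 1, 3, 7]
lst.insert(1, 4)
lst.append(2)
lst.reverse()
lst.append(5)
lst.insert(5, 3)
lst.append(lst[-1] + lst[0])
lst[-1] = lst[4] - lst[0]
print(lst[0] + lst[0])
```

insert 4 at 1 → [2, 4, 5, 1, 3, 7]
append 2 → [2, 4, 5, 1, 3, 7, 2]
reverse → [2, 7, 3, 1, 5, 4, 2]
append 5 → [2, 7, 3, 1, 5, 4, 2, 5]
insert 3 at 5 → [2, 7, 3, 1, 5, 3, 4, 2, 5]
append lst[-1]+lst[0] = 5+2 = 7 → [2, 7, 3, 1, 5, 3, 4, 2, 5, 7]
lst[-1] = lst[4]-lst[0] = 5-2 = 3 → [2, 7, 3, 1, 5, 3, 4, 2, 5, 3]
lst[0]+lst[0] = 2+2 = 4

4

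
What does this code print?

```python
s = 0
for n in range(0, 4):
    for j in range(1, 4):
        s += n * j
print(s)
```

36

n=0,j=1: s = 0+0 = 0
n=0,j=2: s = 0+0 = 0
n=0,j=3: s = 0+0 = 0
n=1,j=1: s = 0+1 = 1
n=1,j=2: s = 1+2 = 3
n=1,j=3: s = 3+3 = 6
n=2,j=1: s = 6+2 = 8
n=2,j=2: s = 8+4 = 12
n=2,j=3: s = 12+6 = 18
n=3,j=1: s = 18+3 = 21
n=3,j=2: s = 21+6 = 27
n=3,j=3: s = 27+9 = 36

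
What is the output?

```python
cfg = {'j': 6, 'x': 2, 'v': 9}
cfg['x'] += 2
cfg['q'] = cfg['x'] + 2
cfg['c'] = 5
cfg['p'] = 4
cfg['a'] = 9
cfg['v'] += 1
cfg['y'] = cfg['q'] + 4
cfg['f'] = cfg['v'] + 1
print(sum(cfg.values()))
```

65

cfg['x'] = 2+2 = 4 → {'j': 6, 'x': 4, 'v': 9}
cfg['q'] = cfg['x']+2 = 6 → {'j': 6, 'x': 4, 'v': 9, 'q': 6}
cfg['c'] = 5 → {'j': 6, 'x': 4, 'v': 9, 'q': 6, 'c': 5}
cfg['p'] = 4 → {'j': 6, 'x': 4, 'v': 9, 'q': 6, 'c': 5, 'p': 4}
cfg['a'] = 9 → {'j': 6, 'x': 4, 'v': 9, 'q': 6, 'c': 5, 'p': 4, 'a': 9}
cfg['v'] = 9+1 = 10 → {'j': 6, 'x': 4, 'v': 10, 'q': 6, 'c': 5, 'p': 4, 'a': 9}
cfg['y'] = cfg['q']+4 = 10 → {'j': 6, 'x': 4, 'v': 10, 'q': 6, 'c': 5, 'p': 4, 'a': 9, 'y': 10}
cfg['f'] = cfg['v']+1 = 11 → {'j': 6, 'x': 4, 'v': 10, 'q': 6, 'c': 5, 'p': 4, 'a': 9, 'y': 10, 'f': 11}
sum of values = 65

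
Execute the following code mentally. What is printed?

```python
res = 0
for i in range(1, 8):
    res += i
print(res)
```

i=1: res = 0+1 = 1
i=2: res = 1+2 = 3
i=3: res = 3+3 = 6
i=4: res = 6+4 = 10
i=5: res = 10+5 = 15
i=6: res = 15+6 = 21
i=7: res = 21+7 = 28

28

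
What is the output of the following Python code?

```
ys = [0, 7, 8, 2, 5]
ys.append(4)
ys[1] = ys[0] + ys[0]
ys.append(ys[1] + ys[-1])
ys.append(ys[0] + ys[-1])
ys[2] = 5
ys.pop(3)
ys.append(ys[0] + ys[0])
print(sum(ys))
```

append 4 → [0, 7, 8, 2, 5, 4]
ys[1] = ys[0]+ys[0] = 0+0 = 0 → [0, 0, 8, 2, 5, 4]
append ys[1]+ys[-1] = 0+4 = 4 → [0, 0, 8, 2, 5, 4, 4]
append ys[0]+ys[-1] = 0+4 = 4 → [0, 0, 8, 2, 5, 4, 4, 4]
ys[2] = 5 → [0, 0, 5, 2, 5, 4, 4, 4]
pop(3) removes 2 → [0, 0, 5, 5, 4, 4, 4]
append ys[0]+ys[0] = 0+0 = 0 → [0, 0, 5, 5, 4, 4, 4, 0]
sum = 22

22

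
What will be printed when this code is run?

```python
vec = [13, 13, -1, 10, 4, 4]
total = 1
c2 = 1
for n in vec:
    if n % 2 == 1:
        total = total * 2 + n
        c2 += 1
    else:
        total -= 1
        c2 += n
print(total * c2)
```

n=13: odd, total = 1*2+13 = 15; c2=2
n=13: odd, total = 15*2+13 = 43; c2=3
n=-1: odd, total = 43*2+(-1) = 85; c2=4
n=10: not odd, total = 85-1 = 84; c2=14
n=4: not odd, total = 84-1 = 83; c2=18
n=4: not odd, total = 83-1 = 82; c2=22
total*c2 = 82*22 = 1804

1804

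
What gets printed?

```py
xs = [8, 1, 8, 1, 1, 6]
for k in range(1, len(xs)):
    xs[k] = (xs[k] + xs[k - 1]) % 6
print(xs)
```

[8, 3, 5, 0, 1, 1]

k=1: xs[1] = (1+8)%6 = 3 → [8, 3, 8, 1, 1, 6]
k=2: xs[2] = (8+3)%6 = 5 → [8, 3, 5, 1, 1, 6]
k=3: xs[3] = (1+5)%6 = 0 → [8, 3, 5, 0, 1, 6]
k=4: xs[4] = (1+0)%6 = 1 → [8, 3, 5, 0, 1, 6]
k=5: xs[5] = (6+1)%6 = 1 → [8, 3, 5, 0, 1, 1]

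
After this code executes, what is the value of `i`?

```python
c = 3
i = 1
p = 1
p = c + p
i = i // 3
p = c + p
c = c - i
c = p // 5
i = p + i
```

7

p = 3+1 = 4
i = 1//3 = 0
p = 3+4 = 7
c = 3-0 = 3
c = 7//5 = 1
i = 7+0 = 7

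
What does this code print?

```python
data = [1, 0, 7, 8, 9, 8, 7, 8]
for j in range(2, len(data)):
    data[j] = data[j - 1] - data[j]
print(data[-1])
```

j=2: data[2] = 0-7 = -7 → [1, 0, -7, 8, 9, 8, 7, 8]
j=3: data[3] = (-7)-8 = -15 → [1, 0, -7, -15, 9, 8, 7, 8]
j=4: data[4] = (-15)-9 = -24 → [1, 0, -7, -15, -24, 8, 7, 8]
j=5: data[5] = (-24)-8 = -32 → [1, 0, -7, -15, -24, -32, 7, 8]
j=6: data[6] = (-32)-7 = -39 → [1, 0, -7, -15, -24, -32, -39, 8]
j=7: data[7] = (-39)-8 = -47 → [1, 0, -7, -15, -24, -32, -39, -47]

-47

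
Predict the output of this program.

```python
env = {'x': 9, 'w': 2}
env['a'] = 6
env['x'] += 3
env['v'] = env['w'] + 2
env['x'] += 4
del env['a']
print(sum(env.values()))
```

env['a'] = 6 → {'x': 9, 'w': 2, 'a': 6}
env['x'] = 9+3 = 12 → {'x': 12, 'w': 2, 'a': 6}
env['v'] = env['w']+2 = 4 → {'x': 12, 'w': 2, 'a': 6, 'v': 4}
env['x'] = 12+4 = 16 → {'x': 16, 'w': 2, 'a': 6, 'v': 4}
del 'a' → {'x': 16, 'w': 2, 'v': 4}
sum of values = 22

22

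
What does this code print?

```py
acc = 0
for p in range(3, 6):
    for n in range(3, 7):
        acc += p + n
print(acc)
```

p=3,n=3: acc = 0+6 = 6
p=3,n=4: acc = 6+7 = 13
p=3,n=5: acc = 13+8 = 21
p=3,n=6: acc = 21+9 = 30
p=4,n=3: acc = 30+7 = 37
p=4,n=4: acc = 37+8 = 45
p=4,n=5: acc = 45+9 = 54
p=4,n=6: acc = 54+10 = 64
p=5,n=3: acc = 64+8 = 72
p=5,n=4: acc = 72+9 = 81
p=5,n=5: acc = 81+10 = 91
p=5,n=6: acc = 91+11 = 102

102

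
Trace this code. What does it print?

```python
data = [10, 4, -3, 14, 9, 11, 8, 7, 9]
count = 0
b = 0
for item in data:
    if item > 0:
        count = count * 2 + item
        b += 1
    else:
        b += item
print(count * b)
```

11355

item=10: >0, count = 0*2+10 = 10; b=1
item=4: >0, count = 10*2+4 = 24; b=2
item=-3: not >0; b=-1
item=14: >0, count = 24*2+14 = 62; b=0
item=9: >0, count = 62*2+9 = 133; b=1
item=11: >0, count = 133*2+11 = 277; b=2
item=8: >0, count = 277*2+8 = 562; b=3
item=7: >0, count = 562*2+7 = 1131; b=4
item=9: >0, count = 1131*2+9 = 2271; b=5
count*b = 2271*5 = 11355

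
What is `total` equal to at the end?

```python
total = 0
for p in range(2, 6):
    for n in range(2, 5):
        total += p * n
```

p=2,n=2: total = 0+4 = 4
p=2,n=3: total = 4+6 = 10
p=2,n=4: total = 10+8 = 18
p=3,n=2: total = 18+6 = 24
p=3,n=3: total = 24+9 = 33
p=3,n=4: total = 33+12 = 45
p=4,n=2: total = 45+8 = 53
p=4,n=3: total = 53+12 = 65
p=4,n=4: total = 65+16 = 81
p=5,n=2: total = 81+10 = 91
p=5,n=3: total = 91+15 = 106
p=5,n=4: total = 106+20 = 126

126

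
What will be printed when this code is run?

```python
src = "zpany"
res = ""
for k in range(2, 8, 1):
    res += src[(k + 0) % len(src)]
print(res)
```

k=2: add src[2]='a' → 'a'
k=3: add src[3]='n' → 'an'
k=4: add src[4]='y' → 'any'
k=5: add src[0]='z' → 'anyz'
k=6: add src[1]='p' → 'anyzp'
k=7: add src[2]='a' → 'anyzpa'

anyzpa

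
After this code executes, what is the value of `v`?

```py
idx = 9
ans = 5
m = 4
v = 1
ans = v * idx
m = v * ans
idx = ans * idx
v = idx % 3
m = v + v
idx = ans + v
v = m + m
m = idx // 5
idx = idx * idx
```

0

ans = 1*9 = 9
m = 1*9 = 9
idx = 9*9 = 81
v = 81%3 = 0
m = 0+0 = 0
idx = 9+0 = 9
v = 0+0 = 0
m = 9//5 = 1
idx = 9*9 = 81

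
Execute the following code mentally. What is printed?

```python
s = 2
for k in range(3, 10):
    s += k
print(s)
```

44

k=3: s = 2+3 = 5
k=4: s = 5+4 = 9
k=5: s = 9+5 = 14
k=6: s = 14+6 = 20
k=7: s = 20+7 = 27
k=8: s = 27+8 = 35
k=9: s = 35+9 = 44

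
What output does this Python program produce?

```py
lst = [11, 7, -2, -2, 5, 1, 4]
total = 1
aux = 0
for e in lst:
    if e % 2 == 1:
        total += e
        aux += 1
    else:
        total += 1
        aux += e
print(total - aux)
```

24

e=11: odd, total = 1+11 = 12; aux=1
e=7: odd, total = 12+7 = 19; aux=2
e=-2: not odd, total = 19+1 = 20; aux=0
e=-2: not odd, total = 20+1 = 21; aux=-2
e=5: odd, total = 21+5 = 26; aux=-1
e=1: odd, total = 26+1 = 27; aux=0
e=4: not odd, total = 27+1 = 28; aux=4
total-aux = 28-4 = 24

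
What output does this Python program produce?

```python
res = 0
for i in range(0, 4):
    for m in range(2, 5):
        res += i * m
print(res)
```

54

i=0,m=2: res = 0+0 = 0
i=0,m=3: res = 0+0 = 0
i=0,m=4: res = 0+0 = 0
i=1,m=2: res = 0+2 = 2
i=1,m=3: res = 2+3 = 5
i=1,m=4: res = 5+4 = 9
i=2,m=2: res = 9+4 = 13
i=2,m=3: res = 13+6 = 19
i=2,m=4: res = 19+8 = 27
i=3,m=2: res = 27+6 = 33
i=3,m=3: res = 33+9 = 42
i=3,m=4: res = 42+12 = 54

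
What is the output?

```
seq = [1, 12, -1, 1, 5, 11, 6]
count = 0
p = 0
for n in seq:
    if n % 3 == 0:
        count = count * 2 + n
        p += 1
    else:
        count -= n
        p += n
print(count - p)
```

n=1: not %3==0, count = 0-1 = -1; p=1
n=12: %3==0, count = (-1)*2+12 = 10; p=2
n=-1: not %3==0, count = 10-(-1) = 11; p=1
n=1: not %3==0, count = 11-1 = 10; p=2
n=5: not %3==0, count = 10-5 = 5; p=7
n=11: not %3==0, count = 5-11 = -6; p=18
n=6: %3==0, count = (-6)*2+6 = -6; p=19
count-p = (-6)-19 = -25

-25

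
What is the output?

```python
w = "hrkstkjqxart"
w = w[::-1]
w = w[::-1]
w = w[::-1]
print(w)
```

traxqjktskrh

reverse → 'traxqjktskrh'
reverse → 'hrkstkjqxart'
reverse → 'traxqjktskrh'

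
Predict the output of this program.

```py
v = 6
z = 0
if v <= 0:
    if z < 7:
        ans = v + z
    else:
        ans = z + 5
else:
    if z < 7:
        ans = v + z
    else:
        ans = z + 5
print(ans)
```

6

v=6, z=0
v <= 0 is False; z < 7 is True
→ ans = v + z = 6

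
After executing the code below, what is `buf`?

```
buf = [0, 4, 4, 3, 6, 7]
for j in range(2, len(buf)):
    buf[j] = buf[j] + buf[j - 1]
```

[0, 4, 8, 11, 17, 24]

j=2: buf[2] = 4+4 = 8 → [0, 4, 8, 3, 6, 7]
j=3: buf[3] = 3+8 = 11 → [0, 4, 8, 11, 6, 7]
j=4: buf[4] = 6+11 = 17 → [0, 4, 8, 11, 17, 7]
j=5: buf[5] = 7+17 = 24 → [0, 4, 8, 11, 17, 24]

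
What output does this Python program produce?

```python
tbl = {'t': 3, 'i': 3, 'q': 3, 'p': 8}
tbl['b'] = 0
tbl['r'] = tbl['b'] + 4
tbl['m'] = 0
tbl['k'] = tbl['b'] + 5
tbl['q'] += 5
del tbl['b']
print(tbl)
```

tbl['b'] = 0 → {'t': 3, 'i': 3, 'q': 3, 'p': 8, 'b': 0}
tbl['r'] = tbl['b']+4 = 4 → {'t': 3, 'i': 3, 'q': 3, 'p': 8, 'b': 0, 'r': 4}
tbl['m'] = 0 → {'t': 3, 'i': 3, 'q': 3, 'p': 8, 'b': 0, 'r': 4, 'm': 0}
tbl['k'] = tbl['b']+5 = 5 → {'t': 3, 'i': 3, 'q': 3, 'p': 8, 'b': 0, 'r': 4, 'm': 0, 'k': 5}
tbl['q'] = 3+5 = 8 → {'t': 3, 'i': 3, 'q': 8, 'p': 8, 'b': 0, 'r': 4, 'm': 0, 'k': 5}
del 'b' → {'t': 3, 'i': 3, 'q': 8, 'p': 8, 'r': 4, 'm': 0, 'k': 5}

{'t': 3, 'i': 3, 'q': 8, 'p': 8, 'r': 4, 'm': 0, 'k': 5}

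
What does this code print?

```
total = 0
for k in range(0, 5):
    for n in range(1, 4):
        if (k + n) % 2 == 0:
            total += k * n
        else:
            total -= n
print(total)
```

k=0,n=1: odd sum, total = 0-1 = -1
k=0,n=2: even sum, total = (-1)+0 = -1
k=0,n=3: odd sum, total = (-1)-3 = -4
k=1,n=1: even sum, total = (-4)+1 = -3
k=1,n=2: odd sum, total = (-3)-2 = -5
k=1,n=3: even sum, total = (-5)+3 = -2
k=2,n=1: odd sum, total = (-2)-1 = -3
k=2,n=2: even sum, total = (-3)+4 = 1
k=2,n=3: odd sum, total = 1-3 = -2
k=3,n=1: even sum, total = (-2)+3 = 1
k=3,n=2: odd sum, total = 1-2 = -1
k=3,n=3: even sum, total = (-1)+9 = 8
k=4,n=1: odd sum, total = 8-1 = 7
k=4,n=2: even sum, total = 7+8 = 15
k=4,n=3: odd sum, total = 15-3 = 12

12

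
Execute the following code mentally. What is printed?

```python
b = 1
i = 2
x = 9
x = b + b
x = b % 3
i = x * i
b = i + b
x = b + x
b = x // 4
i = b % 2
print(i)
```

1

x = 1+1 = 2
x = 1%3 = 1
i = 1*2 = 2
b = 2+1 = 3
x = 3+1 = 4
b = 4//4 = 1
i = 1%2 = 1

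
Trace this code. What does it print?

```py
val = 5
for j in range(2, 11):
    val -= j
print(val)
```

-49

j=2: val = 5-2 = 3
j=3: val = 3-3 = 0
j=4: val = 0-4 = -4
j=5: val = (-4)-5 = -9
j=6: val = (-9)-6 = -15
j=7: val = (-15)-7 = -22
j=8: val = (-22)-8 = -30
j=9: val = (-30)-9 = -39
j=10: val = (-39)-10 = -49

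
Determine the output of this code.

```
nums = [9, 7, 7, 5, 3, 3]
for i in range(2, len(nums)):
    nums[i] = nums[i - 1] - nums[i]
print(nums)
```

i=2: nums[2] = 7-7 = 0 → [9, 7, 0, 5, 3, 3]
i=3: nums[3] = 0-5 = -5 → [9, 7, 0, -5, 3, 3]
i=4: nums[4] = (-5)-3 = -8 → [9, 7, 0, -5, -8, 3]
i=5: nums[5] = (-8)-3 = -11 → [9, 7, 0, -5, -8, -11]

[9, 7, 0, -5, -8, -11]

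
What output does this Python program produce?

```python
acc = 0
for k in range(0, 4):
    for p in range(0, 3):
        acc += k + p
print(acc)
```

30

k=0,p=0: acc = 0+0 = 0
k=0,p=1: acc = 0+1 = 1
k=0,p=2: acc = 1+2 = 3
k=1,p=0: acc = 3+1 = 4
k=1,p=1: acc = 4+2 = 6
k=1,p=2: acc = 6+3 = 9
k=2,p=0: acc = 9+2 = 11
k=2,p=1: acc = 11+3 = 14
k=2,p=2: acc = 14+4 = 18
k=3,p=0: acc = 18+3 = 21
k=3,p=1: acc = 21+4 = 25
k=3,p=2: acc = 25+5 = 30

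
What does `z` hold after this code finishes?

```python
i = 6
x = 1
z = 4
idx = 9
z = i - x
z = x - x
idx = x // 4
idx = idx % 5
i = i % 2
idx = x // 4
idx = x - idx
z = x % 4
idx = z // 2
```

1

z = 6-1 = 5
z = 1-1 = 0
idx = 1//4 = 0
idx = 0%5 = 0
i = 6%2 = 0
idx = 1//4 = 0
idx = 1-0 = 1
z = 1%4 = 1
idx = 1//2 = 0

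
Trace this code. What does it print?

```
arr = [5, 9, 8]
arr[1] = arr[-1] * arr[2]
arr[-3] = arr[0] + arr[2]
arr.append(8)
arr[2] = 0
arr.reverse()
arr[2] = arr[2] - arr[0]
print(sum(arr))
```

arr[1] = arr[-1]*arr[2] = 8*8 = 64 → [5, 64, 8]
arr[-3] = arr[0]+arr[2] = 5+8 = 13 → [13, 64, 8]
append 8 → [13, 64, 8, 8]
arr[2] = 0 → [13, 64, 0, 8]
reverse → [8, 0, 64, 13]
arr[2] = arr[2]-arr[0] = 64-8 = 56 → [8, 0, 56, 13]
sum = 77

77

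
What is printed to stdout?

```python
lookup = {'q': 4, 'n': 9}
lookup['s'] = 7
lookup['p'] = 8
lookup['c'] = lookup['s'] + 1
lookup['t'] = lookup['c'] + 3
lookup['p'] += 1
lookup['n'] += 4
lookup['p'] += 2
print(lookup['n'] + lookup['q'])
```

17

lookup['s'] = 7 → {'q': 4, 'n': 9, 's': 7}
lookup['p'] = 8 → {'q': 4, 'n': 9, 's': 7, 'p': 8}
lookup['c'] = lookup['s']+1 = 8 → {'q': 4, 'n': 9, 's': 7, 'p': 8, 'c': 8}
lookup['t'] = lookup['c']+3 = 11 → {'q': 4, 'n': 9, 's': 7, 'p': 8, 'c': 8, 't': 11}
lookup['p'] = 8+1 = 9 → {'q': 4, 'n': 9, 's': 7, 'p': 9, 'c': 8, 't': 11}
lookup['n'] = 9+4 = 13 → {'q': 4, 'n': 13, 's': 7, 'p': 9, 'c': 8, 't': 11}
lookup['p'] = 9+2 = 11 → {'q': 4, 'n': 13, 's': 7, 'p': 11, 'c': 8, 't': 11}
lookup['n']+lookup['q'] = 13+4 = 17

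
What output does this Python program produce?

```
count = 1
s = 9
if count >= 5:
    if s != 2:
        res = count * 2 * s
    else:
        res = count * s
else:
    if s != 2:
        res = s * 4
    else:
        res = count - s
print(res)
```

count=1, s=9
count >= 5 is False; s != 2 is True
→ res = s * 4 = 36

36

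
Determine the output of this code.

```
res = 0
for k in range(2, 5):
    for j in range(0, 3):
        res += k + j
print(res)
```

k=2,j=0: res = 0+2 = 2
k=2,j=1: res = 2+3 = 5
k=2,j=2: res = 5+4 = 9
k=3,j=0: res = 9+3 = 12
k=3,j=1: res = 12+4 = 16
k=3,j=2: res = 16+5 = 21
k=4,j=0: res = 21+4 = 25
k=4,j=1: res = 25+5 = 30
k=4,j=2: res = 30+6 = 36

36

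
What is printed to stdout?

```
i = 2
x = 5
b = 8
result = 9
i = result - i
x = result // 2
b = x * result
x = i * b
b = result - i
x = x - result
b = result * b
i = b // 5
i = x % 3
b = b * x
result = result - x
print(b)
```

4374

i = 9-2 = 7
x = 9//2 = 4
b = 4*9 = 36
x = 7*36 = 252
b = 9-7 = 2
x = 252-9 = 243
b = 9*2 = 18
i = 18//5 = 3
i = 243%3 = 0
b = 18*243 = 4374
result = 9-243 = -234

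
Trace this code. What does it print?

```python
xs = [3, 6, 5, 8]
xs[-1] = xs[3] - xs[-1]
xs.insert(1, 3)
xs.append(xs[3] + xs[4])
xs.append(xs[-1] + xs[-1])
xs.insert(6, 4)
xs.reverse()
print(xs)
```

[10, 4, 5, 0, 5, 6, 3, 3]

xs[-1] = xs[3]-xs[-1] = 8-8 = 0 → [3, 6, 5, 0]
insert 3 at 1 → [3, 3, 6, 5, 0]
append xs[3]+xs[4] = 5+0 = 5 → [3, 3, 6, 5, 0, 5]
append xs[-1]+xs[-1] = 5+5 = 10 → [3, 3, 6, 5, 0, 5, 10]
insert 4 at 6 → [3, 3, 6, 5, 0, 5, 4, 10]
reverse → [10, 4, 5, 0, 5, 6, 3, 3]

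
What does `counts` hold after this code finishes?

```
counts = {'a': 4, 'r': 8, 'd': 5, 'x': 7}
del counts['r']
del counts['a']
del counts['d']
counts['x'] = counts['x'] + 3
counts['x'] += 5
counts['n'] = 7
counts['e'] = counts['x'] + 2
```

{'x': 15, 'n': 7, 'e': 17}

del 'r' → {'a': 4, 'd': 5, 'x': 7}
del 'a' → {'d': 5, 'x': 7}
del 'd' → {'x': 7}
counts['x'] = counts['x']+3 = 10 → {'x': 10}
counts['x'] = 10+5 = 15 → {'x': 15}
counts['n'] = 7 → {'x': 15, 'n': 7}
counts['e'] = counts['x']+2 = 17 → {'x': 15, 'n': 7, 'e': 17}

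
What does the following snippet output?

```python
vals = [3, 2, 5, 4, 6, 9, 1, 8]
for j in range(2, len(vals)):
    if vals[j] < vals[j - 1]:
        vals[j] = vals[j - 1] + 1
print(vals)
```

j=2: 5>=2, unchanged → [3, 2, 5, 4, 6, 9, 1, 8]
j=3: 4<5, vals[3] = 5+1 = 6 → [3, 2, 5, 6, 6, 9, 1, 8]
j=4: 6>=6, unchanged → [3, 2, 5, 6, 6, 9, 1, 8]
j=5: 9>=6, unchanged → [3, 2, 5, 6, 6, 9, 1, 8]
j=6: 1<9, vals[6] = 9+1 = 10 → [3, 2, 5, 6, 6, 9, 10, 8]
j=7: 8<10, vals[7] = 10+1 = 11 → [3, 2, 5, 6, 6, 9, 10, 11]

[3, 2, 5, 6, 6, 9, 10, 11]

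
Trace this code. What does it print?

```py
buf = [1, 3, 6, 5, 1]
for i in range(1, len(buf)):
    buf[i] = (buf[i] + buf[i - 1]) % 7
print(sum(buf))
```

11

i=1: buf[1] = (3+1)%7 = 4 → [1, 4, 6, 5, 1]
i=2: buf[2] = (6+4)%7 = 3 → [1, 4, 3, 5, 1]
i=3: buf[3] = (5+3)%7 = 1 → [1, 4, 3, 1, 1]
i=4: buf[4] = (1+1)%7 = 2 → [1, 4, 3, 1, 2]
sum = 11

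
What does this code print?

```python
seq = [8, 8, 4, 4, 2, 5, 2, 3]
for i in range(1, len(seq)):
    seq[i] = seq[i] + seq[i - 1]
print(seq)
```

i=1: seq[1] = 8+8 = 16 → [8, 16, 4, 4, 2, 5, 2, 3]
i=2: seq[2] = 4+16 = 20 → [8, 16, 20, 4, 2, 5, 2, 3]
i=3: seq[3] = 4+20 = 24 → [8, 16, 20, 24, 2, 5, 2, 3]
i=4: seq[4] = 2+24 = 26 → [8, 16, 20, 24, 26, 5, 2, 3]
i=5: seq[5] = 5+26 = 31 → [8, 16, 20, 24, 26, 31, 2, 3]
i=6: seq[6] = 2+31 = 33 → [8, 16, 20, 24, 26, 31, 33, 3]
i=7: seq[7] = 3+33 = 36 → [8, 16, 20, 24, 26, 31, 33, 36]

[8, 16, 20, 24, 26, 31, 33, 36]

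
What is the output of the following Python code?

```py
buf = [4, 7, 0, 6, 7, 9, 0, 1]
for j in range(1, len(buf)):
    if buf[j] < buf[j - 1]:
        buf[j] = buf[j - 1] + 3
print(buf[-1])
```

25

j=1: 7>=4, unchanged → [4, 7, 0, 6, 7, 9, 0, 1]
j=2: 0<7, buf[2] = 7+3 = 10 → [4, 7, 10, 6, 7, 9, 0, 1]
j=3: 6<10, buf[3] = 10+3 = 13 → [4, 7, 10, 13, 7, 9, 0, 1]
j=4: 7<13, buf[4] = 13+3 = 16 → [4, 7, 10, 13, 16, 9, 0, 1]
j=5: 9<16, buf[5] = 16+3 = 19 → [4, 7, 10, 13, 16, 19, 0, 1]
j=6: 0<19, buf[6] = 19+3 = 22 → [4, 7, 10, 13, 16, 19, 22, 1]
j=7: 1<22, buf[7] = 22+3 = 25 → [4, 7, 10, 13, 16, 19, 22, 25]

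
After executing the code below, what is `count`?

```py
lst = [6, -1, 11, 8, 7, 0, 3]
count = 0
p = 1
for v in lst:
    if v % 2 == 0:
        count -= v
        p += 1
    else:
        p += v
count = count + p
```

10

v=6: even, count = 0-6 = -6; p=2
v=-1: not even; p=1
v=11: not even; p=12
v=8: even, count = (-6)-8 = -14; p=13
v=7: not even; p=20
v=0: even, count = (-14)-0 = -14; p=21
v=3: not even; p=24
count+p = (-14)+24 = 10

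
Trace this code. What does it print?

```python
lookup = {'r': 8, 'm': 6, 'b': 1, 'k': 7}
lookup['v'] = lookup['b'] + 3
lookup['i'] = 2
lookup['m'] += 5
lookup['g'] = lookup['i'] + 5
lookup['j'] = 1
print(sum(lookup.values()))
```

41

lookup['v'] = lookup['b']+3 = 4 → {'r': 8, 'm': 6, 'b': 1, 'k': 7, 'v': 4}
lookup['i'] = 2 → {'r': 8, 'm': 6, 'b': 1, 'k': 7, 'v': 4, 'i': 2}
lookup['m'] = 6+5 = 11 → {'r': 8, 'm': 11, 'b': 1, 'k': 7, 'v': 4, 'i': 2}
lookup['g'] = lookup['i']+5 = 7 → {'r': 8, 'm': 11, 'b': 1, 'k': 7, 'v': 4, 'i': 2, 'g': 7}
lookup['j'] = 1 → {'r': 8, 'm': 11, 'b': 1, 'k': 7, 'v': 4, 'i': 2, 'g': 7, 'j': 1}
sum of values = 41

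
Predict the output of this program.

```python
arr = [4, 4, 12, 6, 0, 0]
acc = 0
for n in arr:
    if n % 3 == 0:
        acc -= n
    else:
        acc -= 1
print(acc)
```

-20

n=4: not %3==0, acc = 0-1 = -1
n=4: not %3==0, acc = (-1)-1 = -2
n=12: %3==0, acc = (-2)-12 = -14
n=6: %3==0, acc = (-14)-6 = -20
n=0: %3==0, acc = (-20)-0 = -20
n=0: %3==0, acc = (-20)-0 = -20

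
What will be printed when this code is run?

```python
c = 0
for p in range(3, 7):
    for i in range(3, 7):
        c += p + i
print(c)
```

144

p=3,i=3: c = 0+6 = 6
p=3,i=4: c = 6+7 = 13
p=3,i=5: c = 13+8 = 21
p=3,i=6: c = 21+9 = 30
p=4,i=3: c = 30+7 = 37
p=4,i=4: c = 37+8 = 45
p=4,i=5: c = 45+9 = 54
p=4,i=6: c = 54+10 = 64
p=5,i=3: c = 64+8 = 72
p=5,i=4: c = 72+9 = 81
p=5,i=5: c = 81+10 = 91
p=5,i=6: c = 91+11 = 102
p=6,i=3: c = 102+9 = 111
p=6,i=4: c = 111+10 = 121
p=6,i=5: c = 121+11 = 132
p=6,i=6: c = 132+12 = 144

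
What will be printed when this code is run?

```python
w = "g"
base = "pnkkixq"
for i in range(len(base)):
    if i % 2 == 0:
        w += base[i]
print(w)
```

gpkiq

i=0: add 'p' → 'gp'
i=1: skip
i=2: add 'k' → 'gpk'
i=3: skip
i=4: add 'i' → 'gpki'
i=5: skip
i=6: add 'q' → 'gpkiq'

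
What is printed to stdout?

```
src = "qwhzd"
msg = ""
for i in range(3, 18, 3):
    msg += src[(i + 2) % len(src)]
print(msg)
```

i=3: add src[0]='q' → 'q'
i=6: add src[3]='z' → 'qz'
i=9: add src[1]='w' → 'qzw'
i=12: add src[4]='d' → 'qzwd'
i=15: add src[2]='h' → 'qzwdh'

qzwdh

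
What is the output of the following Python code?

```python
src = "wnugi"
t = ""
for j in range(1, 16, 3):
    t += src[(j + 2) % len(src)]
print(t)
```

gniuw

j=1: add src[3]='g' → 'g'
j=4: add src[1]='n' → 'gn'
j=7: add src[4]='i' → 'gni'
j=10: add src[2]='u' → 'gniu'
j=13: add src[0]='w' → 'gniuw'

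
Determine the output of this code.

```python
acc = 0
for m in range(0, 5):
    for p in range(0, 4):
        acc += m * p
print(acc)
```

60

m=0,p=0: acc = 0+0 = 0
m=0,p=1: acc = 0+0 = 0
m=0,p=2: acc = 0+0 = 0
m=0,p=3: acc = 0+0 = 0
m=1,p=0: acc = 0+0 = 0
m=1,p=1: acc = 0+1 = 1
m=1,p=2: acc = 1+2 = 3
m=1,p=3: acc = 3+3 = 6
m=2,p=0: acc = 6+0 = 6
m=2,p=1: acc = 6+2 = 8
m=2,p=2: acc = 8+4 = 12
m=2,p=3: acc = 12+6 = 18
m=3,p=0: acc = 18+0 = 18
m=3,p=1: acc = 18+3 = 21
m=3,p=2: acc = 21+6 = 27
m=3,p=3: acc = 27+9 = 36
m=4,p=0: acc = 36+0 = 36
m=4,p=1: acc = 36+4 = 40
m=4,p=2: acc = 40+8 = 48
m=4,p=3: acc = 48+12 = 60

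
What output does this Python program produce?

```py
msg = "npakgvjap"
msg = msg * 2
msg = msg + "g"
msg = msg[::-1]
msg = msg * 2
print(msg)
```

repeat ×2 → 'npakgvjapnpakgvjap'
+ 'g' → 'npakgvjapnpakgvjapg'
reverse → 'gpajvgkapnpajvgkapn'
repeat ×2 → 'gpajvgkapnpajvgkapngpajvgkapnpajvgkapn'

gpajvgkapnpajvgkapngpajvgkapnpajvgkapn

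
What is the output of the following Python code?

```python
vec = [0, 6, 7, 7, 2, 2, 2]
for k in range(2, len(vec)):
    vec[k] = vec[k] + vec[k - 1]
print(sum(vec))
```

k=2: vec[2] = 7+6 = 13 → [0, 6, 13, 7, 2, 2, 2]
k=3: vec[3] = 7+13 = 20 → [0, 6, 13, 20, 2, 2, 2]
k=4: vec[4] = 2+20 = 22 → [0, 6, 13, 20, 22, 2, 2]
k=5: vec[5] = 2+22 = 24 → [0, 6, 13, 20, 22, 24, 2]
k=6: vec[6] = 2+24 = 26 → [0, 6, 13, 20, 22, 24, 26]
sum = 111

111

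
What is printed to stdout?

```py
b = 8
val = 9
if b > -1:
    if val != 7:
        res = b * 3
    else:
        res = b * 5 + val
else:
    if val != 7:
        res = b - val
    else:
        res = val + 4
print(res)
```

b=8, val=9
b > -1 is True; val != 7 is True
→ res = b * 3 = 24

24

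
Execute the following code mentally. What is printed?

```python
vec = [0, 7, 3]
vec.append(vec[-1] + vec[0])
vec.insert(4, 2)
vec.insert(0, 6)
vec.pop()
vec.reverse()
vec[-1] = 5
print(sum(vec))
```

append vec[-1]+vec[0] = 3+0 = 3 → [0, 7, 3, 3]
insert 2 at 4 → [0, 7, 3, 3, 2]
insert 6 at 0 → [6, 0, 7, 3, 3, 2]
pop() removes 2 → [6, 0, 7, 3, 3]
reverse → [3, 3, 7, 0, 6]
vec[-1] = 5 → [3, 3, 7, 0, 5]
sum = 18

18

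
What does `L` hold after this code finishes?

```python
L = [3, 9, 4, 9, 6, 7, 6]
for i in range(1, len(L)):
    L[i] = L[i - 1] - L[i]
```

i=1: L[1] = 3-9 = -6 → [3, -6, 4, 9, 6, 7, 6]
i=2: L[2] = (-6)-4 = -10 → [3, -6, -10, 9, 6, 7, 6]
i=3: L[3] = (-10)-9 = -19 → [3, -6, -10, -19, 6, 7, 6]
i=4: L[4] = (-19)-6 = -25 → [3, -6, -10, -19, -25, 7, 6]
i=5: L[5] = (-25)-7 = -32 → [3, -6, -10, -19, -25, -32, 6]
i=6: L[6] = (-32)-6 = -38 → [3, -6, -10, -19, -25, -32, -38]

[3, -6, -10, -19, -25, -32, -38]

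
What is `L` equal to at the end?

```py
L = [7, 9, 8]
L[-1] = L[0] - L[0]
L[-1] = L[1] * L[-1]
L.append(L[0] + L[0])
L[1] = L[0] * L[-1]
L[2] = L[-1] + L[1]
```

L[-1] = L[0]-L[0] = 7-7 = 0 → [7, 9, 0]
L[-1] = L[1]*L[-1] = 9*0 = 0 → [7, 9, 0]
append L[0]+L[0] = 7+7 = 14 → [7, 9, 0, 14]
L[1] = L[0]*L[-1] = 7*14 = 98 → [7, 98, 0, 14]
L[2] = L[-1]+L[1] = 14+98 = 112 → [7, 98, 112, 14]

[7, 98, 112, 14]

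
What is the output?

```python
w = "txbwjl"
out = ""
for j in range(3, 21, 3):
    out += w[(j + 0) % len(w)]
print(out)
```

j=3: add w[3]='w' → 'w'
j=6: add w[0]='t' → 'wt'
j=9: add w[3]='w' → 'wtw'
j=12: add w[0]='t' → 'wtwt'
j=15: add w[3]='w' → 'wtwtw'
j=18: add w[0]='t' → 'wtwtwt'

wtwtwt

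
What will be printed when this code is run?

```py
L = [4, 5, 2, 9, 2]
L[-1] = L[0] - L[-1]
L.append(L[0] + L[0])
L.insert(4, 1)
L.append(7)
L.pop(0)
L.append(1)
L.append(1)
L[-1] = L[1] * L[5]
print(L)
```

L[-1] = L[0]-L[-1] = 4-2 = 2 → [4, 5, 2, 9, 2]
append L[0]+L[0] = 4+4 = 8 → [4, 5, 2, 9, 2, 8]
insert 1 at 4 → [4, 5, 2, 9, 1, 2, 8]
append 7 → [4, 5, 2, 9, 1, 2, 8, 7]
pop(0) removes 4 → [5, 2, 9, 1, 2, 8, 7]
append 1 → [5, 2, 9, 1, 2, 8, 7, 1]
append 1 → [5, 2, 9, 1, 2, 8, 7, 1, 1]
L[-1] = L[1]*L[5] = 2*8 = 16 → [5, 2, 9, 1, 2, 8, 7, 1, 16]

[5, 2, 9, 1, 2, 8, 7, 1, 16]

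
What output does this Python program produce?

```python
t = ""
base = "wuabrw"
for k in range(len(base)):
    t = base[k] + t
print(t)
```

k=0: prepend 'w' → 'w'
k=1: prepend 'u' → 'uw'
k=2: prepend 'a' → 'auw'
k=3: prepend 'b' → 'bauw'
k=4: prepend 'r' → 'rbauw'
k=5: prepend 'w' → 'wrbauw'

wrbauw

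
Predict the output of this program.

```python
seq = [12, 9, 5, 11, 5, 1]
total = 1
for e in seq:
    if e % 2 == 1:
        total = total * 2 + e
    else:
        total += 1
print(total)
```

e=12: not odd, total = 1+1 = 2
e=9: odd, total = 2*2+9 = 13
e=5: odd, total = 13*2+5 = 31
e=11: odd, total = 31*2+11 = 73
e=5: odd, total = 73*2+5 = 151
e=1: odd, total = 151*2+1 = 303

303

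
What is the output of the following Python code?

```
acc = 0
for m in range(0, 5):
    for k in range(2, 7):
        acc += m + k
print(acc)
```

m=0,k=2: acc = 0+2 = 2
m=0,k=3: acc = 2+3 = 5
m=0,k=4: acc = 5+4 = 9
m=0,k=5: acc = 9+5 = 14
m=0,k=6: acc = 14+6 = 20
m=1,k=2: acc = 20+3 = 23
m=1,k=3: acc = 23+4 = 27
m=1,k=4: acc = 27+5 = 32
m=1,k=5: acc = 32+6 = 38
m=1,k=6: acc = 38+7 = 45
m=2,k=2: acc = 45+4 = 49
m=2,k=3: acc = 49+5 = 54
m=2,k=4: acc = 54+6 = 60
m=2,k=5: acc = 60+7 = 67
m=2,k=6: acc = 67+8 = 75
m=3,k=2: acc = 75+5 = 80
m=3,k=3: acc = 80+6 = 86
m=3,k=4: acc = 86+7 = 93
m=3,k=5: acc = 93+8 = 101
m=3,k=6: acc = 101+9 = 110
m=4,k=2: acc = 110+6 = 116
m=4,k=3: acc = 116+7 = 123
m=4,k=4: acc = 123+8 = 131
m=4,k=5: acc = 131+9 = 140
m=4,k=6: acc = 140+10 = 150

150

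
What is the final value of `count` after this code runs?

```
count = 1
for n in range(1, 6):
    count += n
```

n=1: count = 1+1 = 2
n=2: count = 2+2 = 4
n=3: count = 4+3 = 7
n=4: count = 7+4 = 11
n=5: count = 11+5 = 16

16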